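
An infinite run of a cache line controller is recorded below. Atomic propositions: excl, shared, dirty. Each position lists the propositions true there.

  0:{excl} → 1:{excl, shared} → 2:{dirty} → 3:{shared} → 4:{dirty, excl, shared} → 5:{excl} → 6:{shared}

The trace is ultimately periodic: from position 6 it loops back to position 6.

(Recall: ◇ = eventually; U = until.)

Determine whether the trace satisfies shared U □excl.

Walking from position 0: at position 0, □excl has not yet held and shared fails, so shared U □excl is false.

No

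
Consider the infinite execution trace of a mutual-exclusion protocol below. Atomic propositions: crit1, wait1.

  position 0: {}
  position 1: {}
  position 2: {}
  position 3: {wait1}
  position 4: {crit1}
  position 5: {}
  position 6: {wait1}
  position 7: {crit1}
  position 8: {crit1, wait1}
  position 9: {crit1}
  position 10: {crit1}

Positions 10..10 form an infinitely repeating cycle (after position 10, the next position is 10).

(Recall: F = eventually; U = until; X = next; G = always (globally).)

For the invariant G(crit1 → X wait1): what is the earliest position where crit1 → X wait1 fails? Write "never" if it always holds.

4

Check crit1 → X wait1 at each position in order: 0 ✓, 1 ✓, 2 ✓, 3 ✓.
At position 4 the labels are {crit1} and the next position 5 has {}, so crit1 → X wait1 is false there. This is the first violation.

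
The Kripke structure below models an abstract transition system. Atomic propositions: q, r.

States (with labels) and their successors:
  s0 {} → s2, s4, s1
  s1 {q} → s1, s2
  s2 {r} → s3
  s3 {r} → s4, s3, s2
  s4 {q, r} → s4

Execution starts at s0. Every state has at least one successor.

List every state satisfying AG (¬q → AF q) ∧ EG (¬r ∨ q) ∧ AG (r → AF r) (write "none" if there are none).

States satisfying ¬q → AF q: {s1, s4}.
States satisfying AG (¬q → AF q): {s4}.
States satisfying ¬r ∨ q: {s0, s1, s4}.
States satisfying EG (¬r ∨ q): {s0, s1, s4}.
States satisfying AG (¬q → AF q) ∧ EG (¬r ∨ q): {s4}.
States satisfying r → AF r: {s0, s1, s2, s3, s4}.
States satisfying AG (r → AF r): {s0, s1, s2, s3, s4}.
States satisfying AG (¬q → AF q) ∧ EG (¬r ∨ q) ∧ AG (r → AF r): {s4}.

{s4}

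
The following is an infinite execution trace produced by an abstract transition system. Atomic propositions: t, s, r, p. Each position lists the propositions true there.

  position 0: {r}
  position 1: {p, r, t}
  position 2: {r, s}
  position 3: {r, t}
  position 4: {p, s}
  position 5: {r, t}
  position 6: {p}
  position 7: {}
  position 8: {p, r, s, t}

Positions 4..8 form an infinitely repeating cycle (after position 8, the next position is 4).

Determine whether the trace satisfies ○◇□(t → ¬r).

The position after 0 is 1; ◇□(t → ¬r) is false there.

Does not hold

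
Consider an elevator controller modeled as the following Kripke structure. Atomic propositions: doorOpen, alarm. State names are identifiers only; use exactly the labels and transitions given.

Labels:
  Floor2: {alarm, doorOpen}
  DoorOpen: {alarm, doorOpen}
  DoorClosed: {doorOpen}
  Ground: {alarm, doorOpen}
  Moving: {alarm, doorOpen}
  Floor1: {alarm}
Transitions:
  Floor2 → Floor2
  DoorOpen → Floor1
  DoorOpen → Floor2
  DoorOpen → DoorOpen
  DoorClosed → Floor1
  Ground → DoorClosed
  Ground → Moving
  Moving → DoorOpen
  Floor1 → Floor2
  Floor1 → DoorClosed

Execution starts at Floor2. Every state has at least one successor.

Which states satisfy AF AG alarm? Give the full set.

States satisfying AG alarm: {Floor2}.
States satisfying AF AG alarm: {Floor2}.

{Floor2}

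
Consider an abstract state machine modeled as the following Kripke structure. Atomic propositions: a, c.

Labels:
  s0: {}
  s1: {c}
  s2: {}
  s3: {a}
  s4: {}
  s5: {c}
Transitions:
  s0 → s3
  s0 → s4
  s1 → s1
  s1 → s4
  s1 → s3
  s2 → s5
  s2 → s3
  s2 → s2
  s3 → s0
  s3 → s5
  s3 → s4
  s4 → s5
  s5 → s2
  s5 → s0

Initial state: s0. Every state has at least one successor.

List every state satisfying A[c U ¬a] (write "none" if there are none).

States satisfying c: {s1, s5}.
States satisfying ¬a: {s0, s1, s2, s4, s5}.
States satisfying A[c U ¬a]: {s0, s1, s2, s4, s5}.

{s0, s1, s2, s4, s5}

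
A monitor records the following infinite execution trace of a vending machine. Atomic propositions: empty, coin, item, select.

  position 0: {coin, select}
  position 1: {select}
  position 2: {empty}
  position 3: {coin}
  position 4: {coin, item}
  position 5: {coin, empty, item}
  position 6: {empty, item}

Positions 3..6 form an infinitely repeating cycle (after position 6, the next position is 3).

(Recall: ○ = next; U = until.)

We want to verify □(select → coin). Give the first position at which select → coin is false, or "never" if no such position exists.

1

Check select → coin at each position in order: 0 ✓.
At position 1 the labels are {select}, so select → coin is false there. This is the first violation.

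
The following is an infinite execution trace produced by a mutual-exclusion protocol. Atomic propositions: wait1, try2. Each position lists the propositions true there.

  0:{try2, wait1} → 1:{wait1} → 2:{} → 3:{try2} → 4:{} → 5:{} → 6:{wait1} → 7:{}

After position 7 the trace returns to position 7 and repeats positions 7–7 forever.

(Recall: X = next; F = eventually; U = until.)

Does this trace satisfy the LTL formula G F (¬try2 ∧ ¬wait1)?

F (¬try2 ∧ ¬wait1) holds at every position 0..7, and those are all positions ever visited, so G F (¬try2 ∧ ¬wait1) holds.

Holds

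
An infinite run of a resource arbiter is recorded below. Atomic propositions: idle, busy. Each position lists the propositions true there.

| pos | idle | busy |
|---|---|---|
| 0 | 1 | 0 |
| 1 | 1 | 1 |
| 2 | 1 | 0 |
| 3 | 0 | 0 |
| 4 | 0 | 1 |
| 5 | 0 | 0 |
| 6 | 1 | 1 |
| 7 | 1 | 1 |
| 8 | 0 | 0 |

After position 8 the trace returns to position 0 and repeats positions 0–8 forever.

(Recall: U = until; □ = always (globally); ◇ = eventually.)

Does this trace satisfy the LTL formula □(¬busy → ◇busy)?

¬busy → ◇busy holds at every position 0..8, and those are all positions ever visited, so □(¬busy → ◇busy) holds.
Positions where ¬busy holds: 0, 2, 3, 5, 8.
Check ◇busy at each: 0→ok, 2→ok, 3→ok, 5→ok, 8→ok.

Yes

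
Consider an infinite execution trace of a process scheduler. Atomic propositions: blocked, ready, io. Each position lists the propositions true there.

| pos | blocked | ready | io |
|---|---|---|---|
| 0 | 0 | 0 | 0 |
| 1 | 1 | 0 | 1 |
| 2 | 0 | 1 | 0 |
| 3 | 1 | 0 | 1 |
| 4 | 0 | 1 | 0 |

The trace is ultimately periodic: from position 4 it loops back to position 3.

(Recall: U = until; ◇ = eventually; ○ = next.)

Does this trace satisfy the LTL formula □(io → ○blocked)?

Does not hold

io → ○blocked must hold at every position from 0 onward. It fails at position 1, so □(io → ○blocked) is false.
Positions where io holds: 1, 3.
Check ○blocked at each: 1→fails, 3→fails.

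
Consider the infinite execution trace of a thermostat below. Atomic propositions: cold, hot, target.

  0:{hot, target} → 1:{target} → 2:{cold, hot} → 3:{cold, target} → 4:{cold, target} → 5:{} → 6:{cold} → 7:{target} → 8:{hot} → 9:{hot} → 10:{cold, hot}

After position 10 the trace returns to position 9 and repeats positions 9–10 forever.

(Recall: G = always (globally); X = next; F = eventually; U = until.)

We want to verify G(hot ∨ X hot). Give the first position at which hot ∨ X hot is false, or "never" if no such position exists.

3

Check hot ∨ X hot at each position in order: 0 ✓, 1 ✓, 2 ✓.
At position 3 the labels are {cold, target} and the next position 4 has {cold, target}, so hot ∨ X hot is false there. This is the first violation.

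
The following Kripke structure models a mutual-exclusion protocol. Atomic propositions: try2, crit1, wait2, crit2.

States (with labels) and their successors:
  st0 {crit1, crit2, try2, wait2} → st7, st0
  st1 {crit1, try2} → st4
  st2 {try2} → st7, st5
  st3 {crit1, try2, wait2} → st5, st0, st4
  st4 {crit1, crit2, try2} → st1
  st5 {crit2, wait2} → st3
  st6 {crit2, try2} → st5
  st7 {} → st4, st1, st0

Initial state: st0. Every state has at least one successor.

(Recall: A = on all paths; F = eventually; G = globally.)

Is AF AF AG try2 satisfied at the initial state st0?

States satisfying AF AG try2: {st1, st4}.
States satisfying AF AF AG try2: {st1, st4}.
There is a path from st0 along which AF AG try2 never holds.
st0 ∉ Sat(AF AF AG try2).

Does not hold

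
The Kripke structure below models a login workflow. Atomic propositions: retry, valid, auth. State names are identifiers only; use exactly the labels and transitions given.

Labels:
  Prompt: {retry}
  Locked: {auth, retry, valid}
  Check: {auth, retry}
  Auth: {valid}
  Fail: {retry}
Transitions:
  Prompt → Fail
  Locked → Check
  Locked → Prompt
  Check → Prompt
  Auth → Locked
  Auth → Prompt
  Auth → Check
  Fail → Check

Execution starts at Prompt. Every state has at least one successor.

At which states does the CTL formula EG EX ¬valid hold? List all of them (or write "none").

States satisfying EX ¬valid: {Prompt, Locked, Check, Auth, Fail}.
States satisfying EG EX ¬valid: {Prompt, Locked, Check, Auth, Fail}.

{Prompt, Locked, Check, Auth, Fail}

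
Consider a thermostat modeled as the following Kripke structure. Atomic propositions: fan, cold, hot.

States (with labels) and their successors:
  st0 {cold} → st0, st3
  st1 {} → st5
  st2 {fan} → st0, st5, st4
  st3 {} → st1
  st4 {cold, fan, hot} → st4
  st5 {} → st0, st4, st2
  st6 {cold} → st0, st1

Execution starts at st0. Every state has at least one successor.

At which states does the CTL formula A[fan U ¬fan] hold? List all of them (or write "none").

States satisfying fan: {st2, st4}.
States satisfying ¬fan: {st0, st1, st3, st5, st6}.
States satisfying A[fan U ¬fan]: {st0, st1, st3, st5, st6}.

{st0, st1, st3, st5, st6}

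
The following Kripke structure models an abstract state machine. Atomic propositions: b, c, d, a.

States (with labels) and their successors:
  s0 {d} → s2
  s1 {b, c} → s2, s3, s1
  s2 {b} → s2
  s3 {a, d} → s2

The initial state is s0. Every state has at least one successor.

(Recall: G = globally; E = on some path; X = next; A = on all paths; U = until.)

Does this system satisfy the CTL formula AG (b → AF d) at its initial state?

Does not hold

States satisfying b → AF d: {s0, s3}.
States satisfying AG (b → AF d): ∅.
s2 is reachable from s0 and violates b → AF d, so AG fails at s0.
s0 ∉ Sat(AG (b → AF d)).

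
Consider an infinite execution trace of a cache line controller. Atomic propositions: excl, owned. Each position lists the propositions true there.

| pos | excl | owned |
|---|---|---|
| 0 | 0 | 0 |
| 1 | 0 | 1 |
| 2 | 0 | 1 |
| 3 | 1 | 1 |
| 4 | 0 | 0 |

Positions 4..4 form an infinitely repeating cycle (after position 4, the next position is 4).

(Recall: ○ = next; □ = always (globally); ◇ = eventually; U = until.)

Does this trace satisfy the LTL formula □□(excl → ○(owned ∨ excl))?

□(excl → ○(owned ∨ excl)) must hold at every position from 0 onward. It fails at position 0, so □□(excl → ○(owned ∨ excl)) is false.

Does not hold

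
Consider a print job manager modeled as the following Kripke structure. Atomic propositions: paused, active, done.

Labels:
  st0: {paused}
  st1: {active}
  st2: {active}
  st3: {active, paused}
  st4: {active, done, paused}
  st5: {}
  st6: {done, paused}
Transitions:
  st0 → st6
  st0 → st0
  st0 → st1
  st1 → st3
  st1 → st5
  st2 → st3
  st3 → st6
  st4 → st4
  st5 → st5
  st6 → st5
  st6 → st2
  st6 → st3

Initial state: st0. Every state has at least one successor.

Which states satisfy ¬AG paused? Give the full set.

States satisfying paused: {st0, st3, st4, st6}.
States satisfying AG paused: {st4}.
States satisfying ¬AG paused: {st0, st1, st2, st3, st5, st6}.

{st0, st1, st2, st3, st5, st6}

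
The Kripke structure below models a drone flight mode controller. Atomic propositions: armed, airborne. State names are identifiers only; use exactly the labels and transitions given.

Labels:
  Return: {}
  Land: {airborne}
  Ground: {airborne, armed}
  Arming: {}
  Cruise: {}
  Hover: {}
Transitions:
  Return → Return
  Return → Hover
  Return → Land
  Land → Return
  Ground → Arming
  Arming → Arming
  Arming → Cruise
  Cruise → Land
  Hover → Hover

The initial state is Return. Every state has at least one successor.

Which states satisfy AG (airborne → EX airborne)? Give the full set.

{Hover}

States satisfying airborne → EX airborne: {Return, Arming, Cruise, Hover}.
States satisfying AG (airborne → EX airborne): {Hover}.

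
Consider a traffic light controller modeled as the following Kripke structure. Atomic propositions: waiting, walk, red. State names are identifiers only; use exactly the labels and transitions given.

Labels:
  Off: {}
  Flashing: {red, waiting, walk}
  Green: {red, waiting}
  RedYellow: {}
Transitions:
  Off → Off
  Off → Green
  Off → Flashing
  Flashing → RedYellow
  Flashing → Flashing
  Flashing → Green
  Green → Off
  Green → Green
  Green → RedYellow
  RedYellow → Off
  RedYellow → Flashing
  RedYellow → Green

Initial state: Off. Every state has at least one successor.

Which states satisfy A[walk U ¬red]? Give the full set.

States satisfying walk: {Flashing}.
States satisfying ¬red: {Off, RedYellow}.
States satisfying A[walk U ¬red]: {Off, RedYellow}.

{Off, RedYellow}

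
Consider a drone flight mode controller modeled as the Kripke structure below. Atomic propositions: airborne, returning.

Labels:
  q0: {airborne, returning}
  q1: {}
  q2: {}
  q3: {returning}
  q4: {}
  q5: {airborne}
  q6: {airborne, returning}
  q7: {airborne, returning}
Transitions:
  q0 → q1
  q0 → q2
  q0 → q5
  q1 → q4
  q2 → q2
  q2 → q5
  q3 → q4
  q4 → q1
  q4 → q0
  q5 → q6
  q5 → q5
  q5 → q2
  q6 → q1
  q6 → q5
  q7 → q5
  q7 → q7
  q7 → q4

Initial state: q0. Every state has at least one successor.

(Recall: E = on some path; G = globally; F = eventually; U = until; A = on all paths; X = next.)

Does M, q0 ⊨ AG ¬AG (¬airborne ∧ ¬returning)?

States satisfying ¬AG (¬airborne ∧ ¬returning): {q0, q1, q2, q3, q4, q5, q6, q7}.
States satisfying AG ¬AG (¬airborne ∧ ¬returning): {q0, q1, q2, q3, q4, q5, q6, q7}.
Every state reachable from q0 satisfies ¬AG (¬airborne ∧ ¬returning).
q0 ∈ Sat(AG ¬AG (¬airborne ∧ ¬returning)).

Holds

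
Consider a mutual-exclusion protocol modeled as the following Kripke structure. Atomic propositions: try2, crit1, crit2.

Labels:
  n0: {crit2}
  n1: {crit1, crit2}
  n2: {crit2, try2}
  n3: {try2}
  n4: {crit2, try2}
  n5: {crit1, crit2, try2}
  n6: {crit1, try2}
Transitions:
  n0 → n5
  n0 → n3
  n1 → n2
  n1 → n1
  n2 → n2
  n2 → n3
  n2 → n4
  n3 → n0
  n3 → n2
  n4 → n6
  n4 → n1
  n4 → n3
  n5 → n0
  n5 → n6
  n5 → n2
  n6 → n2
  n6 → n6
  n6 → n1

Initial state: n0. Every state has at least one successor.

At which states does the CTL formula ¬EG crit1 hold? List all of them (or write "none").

States satisfying crit1: {n1, n5, n6}.
States satisfying EG crit1: {n1, n5, n6}.
States satisfying ¬EG crit1: {n0, n2, n3, n4}.

{n0, n2, n3, n4}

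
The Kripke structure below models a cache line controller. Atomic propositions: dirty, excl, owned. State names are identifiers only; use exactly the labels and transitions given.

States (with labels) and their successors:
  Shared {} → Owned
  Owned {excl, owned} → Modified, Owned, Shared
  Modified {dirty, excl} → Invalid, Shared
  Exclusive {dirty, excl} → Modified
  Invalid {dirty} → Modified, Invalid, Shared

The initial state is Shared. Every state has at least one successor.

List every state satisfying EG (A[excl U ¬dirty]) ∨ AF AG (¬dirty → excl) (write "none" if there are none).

States satisfying A[excl U ¬dirty]: {Shared, Owned}.
States satisfying EG (A[excl U ¬dirty]): {Shared, Owned}.
States satisfying AG (¬dirty → excl): ∅.
States satisfying AF AG (¬dirty → excl): ∅.
States satisfying EG (A[excl U ¬dirty]) ∨ AF AG (¬dirty → excl): {Shared, Owned}.

{Shared, Owned}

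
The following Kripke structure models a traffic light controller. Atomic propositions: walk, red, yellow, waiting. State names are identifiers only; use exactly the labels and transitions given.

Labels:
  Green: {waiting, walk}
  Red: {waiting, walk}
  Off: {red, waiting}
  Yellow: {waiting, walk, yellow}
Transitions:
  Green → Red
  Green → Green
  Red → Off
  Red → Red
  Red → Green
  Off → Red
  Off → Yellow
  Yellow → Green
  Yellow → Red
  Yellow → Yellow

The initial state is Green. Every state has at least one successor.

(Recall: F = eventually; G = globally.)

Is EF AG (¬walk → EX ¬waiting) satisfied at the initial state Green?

States satisfying AG (¬walk → EX ¬waiting): ∅.
States satisfying EF AG (¬walk → EX ¬waiting): ∅.
No suitable path/successor from Green witnesses the formula.
Green ∉ Sat(EF AG (¬walk → EX ¬waiting)).

Does not hold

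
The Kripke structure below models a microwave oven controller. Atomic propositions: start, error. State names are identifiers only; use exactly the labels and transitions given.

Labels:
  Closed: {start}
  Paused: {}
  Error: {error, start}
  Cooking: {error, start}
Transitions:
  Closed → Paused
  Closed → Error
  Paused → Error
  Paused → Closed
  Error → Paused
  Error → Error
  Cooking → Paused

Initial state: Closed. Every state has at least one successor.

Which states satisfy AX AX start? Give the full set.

States satisfying AX start: {Paused}.
States satisfying AX AX start: {Cooking}.

{Cooking}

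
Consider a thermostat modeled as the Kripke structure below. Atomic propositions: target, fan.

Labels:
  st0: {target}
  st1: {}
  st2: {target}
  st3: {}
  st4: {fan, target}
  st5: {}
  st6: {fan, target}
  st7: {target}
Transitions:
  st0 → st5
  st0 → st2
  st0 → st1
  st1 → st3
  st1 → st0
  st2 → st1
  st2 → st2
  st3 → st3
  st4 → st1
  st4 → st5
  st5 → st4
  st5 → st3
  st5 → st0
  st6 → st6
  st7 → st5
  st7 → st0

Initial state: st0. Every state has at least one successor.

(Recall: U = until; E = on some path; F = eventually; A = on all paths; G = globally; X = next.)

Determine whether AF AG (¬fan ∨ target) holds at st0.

Holds

States satisfying AG (¬fan ∨ target): {st0, st1, st2, st3, st4, st5, st6, st7}.
States satisfying AF AG (¬fan ∨ target): {st0, st1, st2, st3, st4, st5, st6, st7}.
st0 ∈ Sat(AF AG (¬fan ∨ target)).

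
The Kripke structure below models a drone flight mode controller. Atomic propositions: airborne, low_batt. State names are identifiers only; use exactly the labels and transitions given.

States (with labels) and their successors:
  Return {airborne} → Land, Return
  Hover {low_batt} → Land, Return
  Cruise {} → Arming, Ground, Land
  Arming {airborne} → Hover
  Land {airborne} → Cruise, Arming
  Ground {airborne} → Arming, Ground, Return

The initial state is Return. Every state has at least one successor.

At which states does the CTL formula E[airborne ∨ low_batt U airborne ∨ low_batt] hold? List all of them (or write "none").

States satisfying airborne ∨ low_batt: {Return, Hover, Arming, Land, Ground}.
States satisfying E[airborne ∨ low_batt U airborne ∨ low_batt]: {Return, Hover, Arming, Land, Ground}.

{Return, Hover, Arming, Land, Ground}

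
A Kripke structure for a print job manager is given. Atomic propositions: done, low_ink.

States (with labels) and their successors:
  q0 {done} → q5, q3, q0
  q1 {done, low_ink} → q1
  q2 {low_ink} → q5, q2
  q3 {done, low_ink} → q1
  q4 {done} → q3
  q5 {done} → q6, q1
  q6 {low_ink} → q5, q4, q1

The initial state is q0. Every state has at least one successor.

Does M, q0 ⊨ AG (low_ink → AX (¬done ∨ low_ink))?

States satisfying low_ink → AX (¬done ∨ low_ink): {q0, q1, q3, q4, q5}.
States satisfying AG (low_ink → AX (¬done ∨ low_ink)): {q1, q3, q4}.
q6 is reachable from q0 and violates low_ink → AX (¬done ∨ low_ink), so AG fails at q0.
q0 ∉ Sat(AG (low_ink → AX (¬done ∨ low_ink))).

No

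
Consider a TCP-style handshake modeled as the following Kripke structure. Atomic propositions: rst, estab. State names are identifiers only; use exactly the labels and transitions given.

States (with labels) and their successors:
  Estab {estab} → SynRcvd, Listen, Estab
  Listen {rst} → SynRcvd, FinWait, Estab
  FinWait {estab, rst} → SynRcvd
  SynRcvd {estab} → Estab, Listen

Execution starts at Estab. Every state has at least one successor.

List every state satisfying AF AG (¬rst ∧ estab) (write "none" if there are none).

none

States satisfying AG (¬rst ∧ estab): ∅.
States satisfying AF AG (¬rst ∧ estab): ∅.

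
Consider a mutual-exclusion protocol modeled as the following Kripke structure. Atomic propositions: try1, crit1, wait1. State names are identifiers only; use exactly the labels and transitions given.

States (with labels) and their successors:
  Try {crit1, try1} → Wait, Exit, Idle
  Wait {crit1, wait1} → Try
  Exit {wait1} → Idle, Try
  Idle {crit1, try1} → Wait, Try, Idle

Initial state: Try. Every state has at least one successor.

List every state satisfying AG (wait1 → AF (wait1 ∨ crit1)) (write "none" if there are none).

States satisfying wait1 → AF (wait1 ∨ crit1): {Try, Wait, Exit, Idle}.
States satisfying AG (wait1 → AF (wait1 ∨ crit1)): {Try, Wait, Exit, Idle}.

{Try, Wait, Exit, Idle}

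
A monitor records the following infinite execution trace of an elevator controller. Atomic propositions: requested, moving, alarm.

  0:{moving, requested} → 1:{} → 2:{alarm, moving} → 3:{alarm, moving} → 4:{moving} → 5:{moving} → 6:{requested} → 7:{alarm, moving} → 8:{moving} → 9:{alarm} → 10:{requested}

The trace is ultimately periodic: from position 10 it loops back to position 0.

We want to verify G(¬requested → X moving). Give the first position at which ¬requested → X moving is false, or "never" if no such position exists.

5

Check ¬requested → X moving at each position in order: 0 ✓, 1 ✓, 2 ✓, 3 ✓, 4 ✓.
At position 5 the labels are {moving} and the next position 6 has {requested}, so ¬requested → X moving is false there. This is the first violation.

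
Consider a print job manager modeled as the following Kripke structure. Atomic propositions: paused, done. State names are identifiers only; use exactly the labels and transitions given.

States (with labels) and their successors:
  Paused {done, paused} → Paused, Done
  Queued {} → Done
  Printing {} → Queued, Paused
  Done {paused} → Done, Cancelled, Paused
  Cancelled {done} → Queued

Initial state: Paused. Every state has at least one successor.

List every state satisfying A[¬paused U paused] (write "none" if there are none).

{Paused, Queued, Printing, Done, Cancelled}

States satisfying ¬paused: {Queued, Printing, Cancelled}.
States satisfying paused: {Paused, Done}.
States satisfying A[¬paused U paused]: {Paused, Queued, Printing, Done, Cancelled}.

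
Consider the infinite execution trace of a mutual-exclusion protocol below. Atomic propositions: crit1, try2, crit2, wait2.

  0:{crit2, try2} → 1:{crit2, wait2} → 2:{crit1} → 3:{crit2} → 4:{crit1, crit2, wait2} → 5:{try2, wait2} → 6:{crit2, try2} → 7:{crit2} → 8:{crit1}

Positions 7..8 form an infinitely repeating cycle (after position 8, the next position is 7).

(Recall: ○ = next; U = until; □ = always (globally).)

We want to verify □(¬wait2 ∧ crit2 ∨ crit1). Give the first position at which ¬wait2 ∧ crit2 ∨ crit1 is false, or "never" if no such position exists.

1

Check ¬wait2 ∧ crit2 ∨ crit1 at each position in order: 0 ✓.
At position 1 the labels are {crit2, wait2}, so ¬wait2 ∧ crit2 ∨ crit1 is false there. This is the first violation.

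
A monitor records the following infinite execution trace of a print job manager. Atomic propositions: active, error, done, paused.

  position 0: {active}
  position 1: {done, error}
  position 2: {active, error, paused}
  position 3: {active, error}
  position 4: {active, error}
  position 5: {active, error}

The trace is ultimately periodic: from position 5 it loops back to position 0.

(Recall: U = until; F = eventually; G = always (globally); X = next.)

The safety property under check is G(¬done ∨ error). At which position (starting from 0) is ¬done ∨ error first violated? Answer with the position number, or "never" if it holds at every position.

never

¬done ∨ error holds at every position 0..5, and those are all the positions the trace ever visits, so the invariant G(¬done ∨ error) is never violated.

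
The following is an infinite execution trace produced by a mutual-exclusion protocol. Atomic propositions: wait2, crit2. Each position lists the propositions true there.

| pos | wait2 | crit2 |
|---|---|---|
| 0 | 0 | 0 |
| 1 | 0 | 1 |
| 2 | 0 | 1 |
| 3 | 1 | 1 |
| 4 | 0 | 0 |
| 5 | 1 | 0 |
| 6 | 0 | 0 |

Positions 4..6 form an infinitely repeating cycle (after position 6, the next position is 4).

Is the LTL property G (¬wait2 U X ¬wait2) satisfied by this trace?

Yes

¬wait2 U X ¬wait2 holds at every position 0..6, and those are all positions ever visited, so G (¬wait2 U X ¬wait2) holds.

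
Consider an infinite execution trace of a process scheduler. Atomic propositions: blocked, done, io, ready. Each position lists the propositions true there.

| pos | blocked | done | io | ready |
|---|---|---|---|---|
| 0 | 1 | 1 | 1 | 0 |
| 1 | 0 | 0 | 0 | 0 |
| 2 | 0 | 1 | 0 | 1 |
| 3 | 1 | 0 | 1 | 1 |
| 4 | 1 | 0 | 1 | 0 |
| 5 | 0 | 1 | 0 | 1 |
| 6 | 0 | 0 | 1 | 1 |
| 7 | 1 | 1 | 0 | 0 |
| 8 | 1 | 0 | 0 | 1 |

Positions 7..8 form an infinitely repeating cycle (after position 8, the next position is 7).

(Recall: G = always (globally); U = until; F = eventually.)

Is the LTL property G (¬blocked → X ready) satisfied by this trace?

Does not hold

¬blocked → X ready must hold at every position from 0 onward. It fails at position 6, so G (¬blocked → X ready) is false.
Positions where ¬blocked holds: 1, 2, 5, 6.
Check X ready at each: 1→ok, 2→ok, 5→ok, 6→fails.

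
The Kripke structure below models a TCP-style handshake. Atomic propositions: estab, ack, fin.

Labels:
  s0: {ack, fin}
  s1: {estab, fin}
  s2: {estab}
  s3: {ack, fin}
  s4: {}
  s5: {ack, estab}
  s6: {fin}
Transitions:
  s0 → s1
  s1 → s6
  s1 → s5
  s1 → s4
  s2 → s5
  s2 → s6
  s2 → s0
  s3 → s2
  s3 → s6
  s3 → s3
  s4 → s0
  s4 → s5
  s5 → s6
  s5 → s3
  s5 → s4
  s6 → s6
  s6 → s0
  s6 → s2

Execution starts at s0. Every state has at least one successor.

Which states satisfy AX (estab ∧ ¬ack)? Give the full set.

{s0}

States satisfying estab ∧ ¬ack: {s1, s2}.
States satisfying AX (estab ∧ ¬ack): {s0}.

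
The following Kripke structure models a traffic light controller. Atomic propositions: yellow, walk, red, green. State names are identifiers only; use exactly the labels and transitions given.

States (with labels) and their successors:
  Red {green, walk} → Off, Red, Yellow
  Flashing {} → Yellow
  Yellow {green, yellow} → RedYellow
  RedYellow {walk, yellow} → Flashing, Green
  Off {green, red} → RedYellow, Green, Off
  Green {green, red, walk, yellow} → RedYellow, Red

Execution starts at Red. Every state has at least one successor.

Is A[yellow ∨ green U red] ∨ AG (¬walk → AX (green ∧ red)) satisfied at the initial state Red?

Does not hold

States satisfying yellow ∨ green: {Red, Yellow, RedYellow, Off, Green}.
States satisfying red: {Off, Green}.
States satisfying A[yellow ∨ green U red]: {Off, Green}.
States satisfying ¬walk → AX (green ∧ red): {Red, RedYellow, Green}.
States satisfying AG (¬walk → AX (green ∧ red)): ∅.
States satisfying A[yellow ∨ green U red] ∨ AG (¬walk → AX (green ∧ red)): {Off, Green}.
Red ∉ Sat(A[yellow ∨ green U red] ∨ AG (¬walk → AX (green ∧ red))).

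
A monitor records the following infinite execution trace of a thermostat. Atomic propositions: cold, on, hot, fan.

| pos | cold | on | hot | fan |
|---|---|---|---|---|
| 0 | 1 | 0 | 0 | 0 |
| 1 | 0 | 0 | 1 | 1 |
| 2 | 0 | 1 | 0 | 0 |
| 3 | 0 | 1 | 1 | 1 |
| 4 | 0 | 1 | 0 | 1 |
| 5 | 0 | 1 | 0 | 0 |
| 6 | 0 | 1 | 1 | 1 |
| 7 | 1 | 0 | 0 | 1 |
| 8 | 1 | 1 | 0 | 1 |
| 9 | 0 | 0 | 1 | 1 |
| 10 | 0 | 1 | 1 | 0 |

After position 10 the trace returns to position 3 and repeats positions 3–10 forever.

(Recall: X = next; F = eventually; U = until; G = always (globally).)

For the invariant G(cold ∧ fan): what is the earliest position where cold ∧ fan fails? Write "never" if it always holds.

At position 0 the labels are {cold}, so cold ∧ fan is false there. This is the first violation.

0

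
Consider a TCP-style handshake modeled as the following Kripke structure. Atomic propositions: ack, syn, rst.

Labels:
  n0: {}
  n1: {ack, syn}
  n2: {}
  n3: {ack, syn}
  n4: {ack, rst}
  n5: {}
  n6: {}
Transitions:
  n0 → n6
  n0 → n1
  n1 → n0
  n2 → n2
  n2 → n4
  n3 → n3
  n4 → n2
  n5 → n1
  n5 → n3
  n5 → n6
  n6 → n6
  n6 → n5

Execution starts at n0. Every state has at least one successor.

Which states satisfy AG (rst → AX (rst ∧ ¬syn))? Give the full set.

States satisfying rst → AX (rst ∧ ¬syn): {n0, n1, n2, n3, n5, n6}.
States satisfying AG (rst → AX (rst ∧ ¬syn)): {n0, n1, n3, n5, n6}.

{n0, n1, n3, n5, n6}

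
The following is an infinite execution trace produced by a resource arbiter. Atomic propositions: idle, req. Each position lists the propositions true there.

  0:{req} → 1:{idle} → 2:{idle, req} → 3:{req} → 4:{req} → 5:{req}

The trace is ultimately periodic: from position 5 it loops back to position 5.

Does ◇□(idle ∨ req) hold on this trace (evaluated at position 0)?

Satisfied

□(idle ∨ req) holds at position 0, which is reachable from 0, so ◇□(idle ∨ req) holds.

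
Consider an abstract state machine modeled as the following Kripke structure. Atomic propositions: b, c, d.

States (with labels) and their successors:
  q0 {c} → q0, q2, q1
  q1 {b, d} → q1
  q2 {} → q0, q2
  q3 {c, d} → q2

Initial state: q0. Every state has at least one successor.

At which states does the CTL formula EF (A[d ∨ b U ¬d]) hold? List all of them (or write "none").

{q0, q2, q3}

States satisfying A[d ∨ b U ¬d]: {q0, q2, q3}.
States satisfying EF (A[d ∨ b U ¬d]): {q0, q2, q3}.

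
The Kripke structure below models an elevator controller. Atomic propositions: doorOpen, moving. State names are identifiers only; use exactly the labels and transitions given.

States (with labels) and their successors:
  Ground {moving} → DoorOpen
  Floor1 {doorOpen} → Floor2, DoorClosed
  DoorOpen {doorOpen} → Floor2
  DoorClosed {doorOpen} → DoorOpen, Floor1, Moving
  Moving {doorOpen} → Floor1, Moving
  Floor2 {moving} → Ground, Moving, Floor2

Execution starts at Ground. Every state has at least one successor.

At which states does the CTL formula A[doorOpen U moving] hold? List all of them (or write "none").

{Ground, DoorOpen, Floor2}

States satisfying doorOpen: {Floor1, DoorOpen, DoorClosed, Moving}.
States satisfying moving: {Ground, Floor2}.
States satisfying A[doorOpen U moving]: {Ground, DoorOpen, Floor2}.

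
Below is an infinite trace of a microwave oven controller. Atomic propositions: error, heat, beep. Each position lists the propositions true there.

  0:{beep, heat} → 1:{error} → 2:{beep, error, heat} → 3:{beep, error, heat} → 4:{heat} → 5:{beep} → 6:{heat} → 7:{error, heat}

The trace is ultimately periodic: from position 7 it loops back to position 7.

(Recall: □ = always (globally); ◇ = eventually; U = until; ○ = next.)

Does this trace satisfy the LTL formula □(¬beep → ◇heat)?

Satisfied

¬beep → ◇heat holds at every position 0..7, and those are all positions ever visited, so □(¬beep → ◇heat) holds.
Positions where ¬beep holds: 1, 4, 6, 7.
Check ◇heat at each: 1→ok, 4→ok, 6→ok, 7→ok.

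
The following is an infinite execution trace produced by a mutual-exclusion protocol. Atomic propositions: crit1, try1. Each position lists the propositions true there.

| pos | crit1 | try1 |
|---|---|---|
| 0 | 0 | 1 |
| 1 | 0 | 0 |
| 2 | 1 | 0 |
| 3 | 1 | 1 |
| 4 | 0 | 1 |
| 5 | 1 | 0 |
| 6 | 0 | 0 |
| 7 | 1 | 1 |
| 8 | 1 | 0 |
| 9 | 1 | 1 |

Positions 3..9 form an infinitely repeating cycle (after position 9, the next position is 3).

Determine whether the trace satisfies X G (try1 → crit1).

Violated

The position after 0 is 1; G (try1 → crit1) is false there.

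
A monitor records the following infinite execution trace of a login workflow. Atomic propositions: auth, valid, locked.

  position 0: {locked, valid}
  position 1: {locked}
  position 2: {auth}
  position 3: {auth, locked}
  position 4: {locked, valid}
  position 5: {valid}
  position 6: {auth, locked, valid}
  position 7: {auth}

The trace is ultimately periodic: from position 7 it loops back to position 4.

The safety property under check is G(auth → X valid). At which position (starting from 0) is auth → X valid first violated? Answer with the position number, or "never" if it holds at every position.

2

Check auth → X valid at each position in order: 0 ✓, 1 ✓.
At position 2 the labels are {auth} and the next position 3 has {auth, locked}, so auth → X valid is false there. This is the first violation.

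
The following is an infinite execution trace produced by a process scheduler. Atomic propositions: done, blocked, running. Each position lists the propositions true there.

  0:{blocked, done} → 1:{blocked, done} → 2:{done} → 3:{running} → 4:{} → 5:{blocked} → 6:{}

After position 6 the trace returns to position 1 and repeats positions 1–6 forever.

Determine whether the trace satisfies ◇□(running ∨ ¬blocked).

Violated

□(running ∨ ¬blocked) is false at every position 0..6, so it never becomes true and ◇□(running ∨ ¬blocked) fails.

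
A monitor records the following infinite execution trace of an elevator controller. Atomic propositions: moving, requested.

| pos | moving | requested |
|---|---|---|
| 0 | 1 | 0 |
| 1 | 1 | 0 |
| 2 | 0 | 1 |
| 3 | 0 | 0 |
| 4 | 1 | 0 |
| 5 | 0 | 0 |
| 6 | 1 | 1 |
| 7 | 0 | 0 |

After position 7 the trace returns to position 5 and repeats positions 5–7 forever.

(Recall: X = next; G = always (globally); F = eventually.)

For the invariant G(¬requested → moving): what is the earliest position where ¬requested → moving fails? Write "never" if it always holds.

Check ¬requested → moving at each position in order: 0 ✓, 1 ✓, 2 ✓.
At position 3 the labels are {}, so ¬requested → moving is false there. This is the first violation.

3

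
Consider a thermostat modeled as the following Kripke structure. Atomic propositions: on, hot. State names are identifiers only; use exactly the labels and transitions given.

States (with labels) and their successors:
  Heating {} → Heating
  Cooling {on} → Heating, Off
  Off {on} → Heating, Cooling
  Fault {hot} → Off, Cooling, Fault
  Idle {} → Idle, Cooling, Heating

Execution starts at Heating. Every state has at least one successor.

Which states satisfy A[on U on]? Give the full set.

{Cooling, Off}

States satisfying on: {Cooling, Off}.
States satisfying A[on U on]: {Cooling, Off}.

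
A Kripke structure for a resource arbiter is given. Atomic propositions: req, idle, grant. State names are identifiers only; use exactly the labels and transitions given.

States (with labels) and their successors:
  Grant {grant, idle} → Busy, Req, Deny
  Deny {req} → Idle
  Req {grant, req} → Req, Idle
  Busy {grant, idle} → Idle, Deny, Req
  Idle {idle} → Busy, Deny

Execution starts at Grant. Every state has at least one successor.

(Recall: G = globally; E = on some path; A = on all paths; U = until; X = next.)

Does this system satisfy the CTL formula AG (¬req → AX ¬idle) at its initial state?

Violated

States satisfying ¬req → AX ¬idle: {Deny, Req}.
States satisfying AG (¬req → AX ¬idle): ∅.
Busy is reachable from Grant and violates ¬req → AX ¬idle, so AG fails at Grant.
Grant ∉ Sat(AG (¬req → AX ¬idle)).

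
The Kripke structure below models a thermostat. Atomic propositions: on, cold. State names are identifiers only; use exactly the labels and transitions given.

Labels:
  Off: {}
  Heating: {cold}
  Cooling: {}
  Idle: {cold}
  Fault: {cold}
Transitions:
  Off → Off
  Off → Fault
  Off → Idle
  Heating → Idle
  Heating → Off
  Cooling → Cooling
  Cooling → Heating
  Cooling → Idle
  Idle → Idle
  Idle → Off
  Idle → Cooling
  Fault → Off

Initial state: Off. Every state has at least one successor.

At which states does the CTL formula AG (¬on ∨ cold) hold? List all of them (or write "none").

States satisfying ¬on ∨ cold: {Off, Heating, Cooling, Idle, Fault}.
States satisfying AG (¬on ∨ cold): {Off, Heating, Cooling, Idle, Fault}.

{Off, Heating, Cooling, Idle, Fault}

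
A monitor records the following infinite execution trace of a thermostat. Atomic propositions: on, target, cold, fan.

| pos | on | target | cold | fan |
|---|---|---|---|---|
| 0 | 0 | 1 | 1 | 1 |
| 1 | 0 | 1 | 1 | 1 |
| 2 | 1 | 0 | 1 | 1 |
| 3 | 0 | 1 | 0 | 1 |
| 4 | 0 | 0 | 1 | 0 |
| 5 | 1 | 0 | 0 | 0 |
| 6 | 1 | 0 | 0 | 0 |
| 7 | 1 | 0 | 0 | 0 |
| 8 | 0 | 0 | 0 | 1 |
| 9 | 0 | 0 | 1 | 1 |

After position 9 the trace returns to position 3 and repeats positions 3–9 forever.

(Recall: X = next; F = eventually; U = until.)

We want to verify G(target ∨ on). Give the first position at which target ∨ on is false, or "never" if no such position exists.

Check target ∨ on at each position in order: 0 ✓, 1 ✓, 2 ✓, 3 ✓.
At position 4 the labels are {cold}, so target ∨ on is false there. This is the first violation.

4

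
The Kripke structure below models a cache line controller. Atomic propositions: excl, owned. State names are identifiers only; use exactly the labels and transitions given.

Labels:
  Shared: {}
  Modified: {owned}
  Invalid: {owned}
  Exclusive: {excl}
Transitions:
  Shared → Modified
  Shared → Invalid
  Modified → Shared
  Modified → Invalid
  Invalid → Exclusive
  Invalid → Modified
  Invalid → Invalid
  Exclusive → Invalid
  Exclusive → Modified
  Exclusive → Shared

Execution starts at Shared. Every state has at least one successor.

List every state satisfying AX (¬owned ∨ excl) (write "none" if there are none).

States satisfying ¬owned ∨ excl: {Shared, Exclusive}.
States satisfying AX (¬owned ∨ excl): ∅.

none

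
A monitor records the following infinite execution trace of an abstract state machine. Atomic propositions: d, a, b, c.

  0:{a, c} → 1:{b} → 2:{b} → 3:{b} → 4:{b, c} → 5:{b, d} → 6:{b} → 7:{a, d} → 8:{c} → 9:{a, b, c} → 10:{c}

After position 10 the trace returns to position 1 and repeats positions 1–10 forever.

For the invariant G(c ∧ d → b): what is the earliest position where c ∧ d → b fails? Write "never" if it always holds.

never

c ∧ d → b holds at every position 0..10, and those are all the positions the trace ever visits, so the invariant G(c ∧ d → b) is never violated.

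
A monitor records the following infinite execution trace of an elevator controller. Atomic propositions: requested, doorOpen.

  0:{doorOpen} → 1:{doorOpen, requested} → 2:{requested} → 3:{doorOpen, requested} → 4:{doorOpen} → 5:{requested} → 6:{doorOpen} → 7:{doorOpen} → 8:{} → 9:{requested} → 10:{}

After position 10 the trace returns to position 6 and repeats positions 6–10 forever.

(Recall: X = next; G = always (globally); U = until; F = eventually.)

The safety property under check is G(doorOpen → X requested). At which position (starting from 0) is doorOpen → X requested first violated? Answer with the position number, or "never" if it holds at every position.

3

Check doorOpen → X requested at each position in order: 0 ✓, 1 ✓, 2 ✓.
At position 3 the labels are {doorOpen, requested} and the next position 4 has {doorOpen}, so doorOpen → X requested is false there. This is the first violation.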